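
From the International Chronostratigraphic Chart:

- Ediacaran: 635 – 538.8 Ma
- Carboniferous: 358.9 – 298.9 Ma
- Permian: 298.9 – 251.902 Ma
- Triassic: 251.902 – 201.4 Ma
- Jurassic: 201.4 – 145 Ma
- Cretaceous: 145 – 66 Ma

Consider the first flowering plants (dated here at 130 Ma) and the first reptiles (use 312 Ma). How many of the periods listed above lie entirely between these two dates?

312 Ma sits inside the Carboniferous (358.9–298.9) and 130 Ma inside the Cretaceous (145–66); neither of those is wholly between the two dates.
The listed periods lying completely between them are Permian, Triassic, Jurassic — 3 in all.

3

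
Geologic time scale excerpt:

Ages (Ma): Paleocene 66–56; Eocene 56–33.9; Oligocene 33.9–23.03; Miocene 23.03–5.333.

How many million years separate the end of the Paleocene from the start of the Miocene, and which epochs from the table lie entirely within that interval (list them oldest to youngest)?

32.97 million years; Eocene, Oligocene

End of Paleocene = 56 Ma; start of Miocene = 23.03 Ma.
Gap = 56 − 23.03 = 32.97 Myr.
Epochs wholly inside 56–23.03 Ma: Eocene (56–33.9), Oligocene (33.9–23.03).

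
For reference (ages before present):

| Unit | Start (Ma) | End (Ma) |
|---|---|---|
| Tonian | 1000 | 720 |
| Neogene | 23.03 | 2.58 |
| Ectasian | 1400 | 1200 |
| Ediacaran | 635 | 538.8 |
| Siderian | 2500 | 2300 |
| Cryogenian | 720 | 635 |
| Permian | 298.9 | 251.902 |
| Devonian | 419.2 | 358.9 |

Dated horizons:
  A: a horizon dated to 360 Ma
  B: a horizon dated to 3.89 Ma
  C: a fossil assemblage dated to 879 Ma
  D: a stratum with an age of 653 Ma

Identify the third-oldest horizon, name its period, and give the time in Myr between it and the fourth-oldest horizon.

A, in the Devonian; 356.11 million years to B

Sorted oldest-first by Ma: C (879), D (653), A (360), B (3.89).
The third oldest is A at 360 Ma, which lies in 419.2–358.9 Ma: the Devonian.
The fourth oldest is B at 3.89 Ma; separation = |360 − 3.89| = 356.11 Myr.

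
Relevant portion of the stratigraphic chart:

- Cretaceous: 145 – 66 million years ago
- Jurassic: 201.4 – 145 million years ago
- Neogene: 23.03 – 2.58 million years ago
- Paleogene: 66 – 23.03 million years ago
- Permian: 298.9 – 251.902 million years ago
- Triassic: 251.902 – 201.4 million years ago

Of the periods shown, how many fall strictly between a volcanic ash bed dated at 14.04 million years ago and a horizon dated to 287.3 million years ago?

4

287.3 Ma sits inside the Permian (298.9–251.902) and 14.04 Ma inside the Neogene (23.03–2.58); neither of those is wholly between the two dates.
The listed periods lying completely between them are Triassic, Jurassic, Cretaceous, Paleogene — 4 in all.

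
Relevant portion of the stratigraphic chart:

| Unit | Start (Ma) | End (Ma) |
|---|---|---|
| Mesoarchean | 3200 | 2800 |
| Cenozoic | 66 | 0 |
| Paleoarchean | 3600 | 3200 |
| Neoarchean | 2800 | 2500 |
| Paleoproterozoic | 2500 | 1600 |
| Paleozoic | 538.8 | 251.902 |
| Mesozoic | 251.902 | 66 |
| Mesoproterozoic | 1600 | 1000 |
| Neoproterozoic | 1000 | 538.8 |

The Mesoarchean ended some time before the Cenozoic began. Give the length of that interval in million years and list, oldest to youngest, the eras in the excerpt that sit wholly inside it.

2734 million years; Neoarchean, Paleoproterozoic, Mesoproterozoic, Neoproterozoic, Paleozoic, Mesozoic

The Mesoarchean closes at 2800 Ma and the Cenozoic opens at 66 Ma, so the interval is 2800 − 66 = 2734 Myr.
An era fits inside if it starts at or after 2800 Ma and ends at or before 66 Ma; oldest first that gives Neoarchean, Paleoproterozoic, Mesoproterozoic, Neoproterozoic, Paleozoic, Mesozoic.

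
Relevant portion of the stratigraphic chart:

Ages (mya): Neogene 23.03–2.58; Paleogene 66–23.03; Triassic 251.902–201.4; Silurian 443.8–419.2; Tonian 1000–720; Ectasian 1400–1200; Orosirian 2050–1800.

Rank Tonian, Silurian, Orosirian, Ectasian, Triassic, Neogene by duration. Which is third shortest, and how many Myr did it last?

Start − end for each: Tonian 1000 − 720 = 280; Silurian 443.8 − 419.2 = 24.6; Orosirian 2050 − 1800 = 250; Ectasian 1400 − 1200 = 200; Triassic 251.902 − 201.4 = 50.502; Neogene 23.03 − 2.58 = 20.45.
Ranking these from shortest: Neogene < Silurian < Triassic < Ectasian < Orosirian < Tonian.
Position 3 in that ranking is Triassic, which lasted 50.502 Myr.

Triassic, 50.502 million years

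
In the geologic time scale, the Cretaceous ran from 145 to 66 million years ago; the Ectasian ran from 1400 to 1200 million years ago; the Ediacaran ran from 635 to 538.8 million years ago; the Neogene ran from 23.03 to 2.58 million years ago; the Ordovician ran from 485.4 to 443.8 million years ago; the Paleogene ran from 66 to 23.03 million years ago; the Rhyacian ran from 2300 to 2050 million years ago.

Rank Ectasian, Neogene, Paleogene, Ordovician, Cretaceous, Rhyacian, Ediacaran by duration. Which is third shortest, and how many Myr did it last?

Paleogene, 42.97 million years

Start − end for each: Ectasian 1400 − 1200 = 200; Neogene 23.03 − 2.58 = 20.45; Paleogene 66 − 23.03 = 42.97; Ordovician 485.4 − 443.8 = 41.6; Cretaceous 145 − 66 = 79; Rhyacian 2300 − 2050 = 250; Ediacaran 635 − 538.8 = 96.2.
Ranking these from shortest: Neogene < Ordovician < Paleogene < Cretaceous < Ediacaran < Ectasian < Rhyacian.
Position 3 in that ranking is Paleogene, which lasted 42.97 Myr.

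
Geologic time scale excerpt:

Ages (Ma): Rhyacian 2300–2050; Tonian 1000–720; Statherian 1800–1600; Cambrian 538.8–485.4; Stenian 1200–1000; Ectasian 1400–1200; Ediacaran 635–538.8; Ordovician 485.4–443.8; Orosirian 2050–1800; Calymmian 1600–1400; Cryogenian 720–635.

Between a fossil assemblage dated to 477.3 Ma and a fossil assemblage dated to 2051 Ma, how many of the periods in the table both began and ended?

9

The older date is 2051 Ma and the younger is 477.3 Ma.
Periods with start < 2051 and end > 477.3 Ma: Orosirian (2050–1800), Statherian (1800–1600), Calymmian (1600–1400), Ectasian (1400–1200), Stenian (1200–1000), Tonian (1000–720), Cryogenian (720–635), Ediacaran (635–538.8), Cambrian (538.8–485.4).
That is 9 complete periods.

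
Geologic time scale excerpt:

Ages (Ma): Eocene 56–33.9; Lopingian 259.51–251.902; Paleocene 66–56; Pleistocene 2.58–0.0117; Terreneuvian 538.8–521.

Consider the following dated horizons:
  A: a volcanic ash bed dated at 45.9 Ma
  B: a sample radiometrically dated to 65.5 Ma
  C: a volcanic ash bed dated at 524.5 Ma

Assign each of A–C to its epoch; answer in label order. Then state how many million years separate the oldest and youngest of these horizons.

A — Eocene; B — Paleocene; C — Terreneuvian; span 478.6 million years

A: 45.9 Ma lies in 56–33.9 Ma, so Eocene.
B: 65.5 Ma lies in 66–56 Ma, so Paleocene.
C: 524.5 Ma lies in 538.8–521 Ma, so Terreneuvian.
Oldest = 524.5 Ma, youngest = 45.9 Ma → span 478.6 Myr.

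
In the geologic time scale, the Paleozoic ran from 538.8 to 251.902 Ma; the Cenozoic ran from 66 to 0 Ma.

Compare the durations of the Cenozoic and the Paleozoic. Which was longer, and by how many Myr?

Paleozoic, by 220.898 million years

Cenozoic: 66 − 0 = 66 Myr.
Paleozoic: 538.8 − 251.902 = 286.898 Myr.
Difference: 286.898 − 66 = 220.898 Myr, so the Paleozoic was longer.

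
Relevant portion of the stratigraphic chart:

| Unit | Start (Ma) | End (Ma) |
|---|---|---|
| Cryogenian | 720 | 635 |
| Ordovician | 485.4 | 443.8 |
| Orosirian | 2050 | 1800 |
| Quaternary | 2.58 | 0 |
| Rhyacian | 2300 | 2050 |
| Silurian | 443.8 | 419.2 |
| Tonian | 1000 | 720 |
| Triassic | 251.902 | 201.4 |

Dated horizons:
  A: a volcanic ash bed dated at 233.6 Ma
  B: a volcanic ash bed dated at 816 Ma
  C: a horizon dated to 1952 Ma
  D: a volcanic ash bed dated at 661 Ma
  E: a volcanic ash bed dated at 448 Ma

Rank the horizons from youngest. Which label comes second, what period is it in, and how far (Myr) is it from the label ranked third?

Sorted youngest-first by Ma: A (233.6), E (448), D (661), B (816), C (1952).
The second youngest is E at 448 Ma, which lies in 485.4–443.8 Ma: the Ordovician.
The third youngest is D at 661 Ma; separation = |448 − 661| = 213 Myr.

E, in the Ordovician; 213 million years to D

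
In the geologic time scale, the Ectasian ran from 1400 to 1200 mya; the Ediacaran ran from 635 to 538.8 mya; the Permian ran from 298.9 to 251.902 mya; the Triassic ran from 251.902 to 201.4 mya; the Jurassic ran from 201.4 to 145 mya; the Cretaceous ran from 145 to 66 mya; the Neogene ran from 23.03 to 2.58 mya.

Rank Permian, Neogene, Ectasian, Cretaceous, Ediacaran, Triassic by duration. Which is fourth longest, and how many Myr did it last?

Durations: Permian 46.998; Neogene 20.45; Ectasian 200; Cretaceous 79; Ediacaran 96.2; Triassic 50.502 Myr.
Sorted longest-first: Ectasian (200), Ediacaran (96.2), Cretaceous (79), Triassic (50.502), Permian (46.998), Neogene (20.45).
The fourth longest is Triassic at 50.502 Myr.

Triassic, 50.502 million years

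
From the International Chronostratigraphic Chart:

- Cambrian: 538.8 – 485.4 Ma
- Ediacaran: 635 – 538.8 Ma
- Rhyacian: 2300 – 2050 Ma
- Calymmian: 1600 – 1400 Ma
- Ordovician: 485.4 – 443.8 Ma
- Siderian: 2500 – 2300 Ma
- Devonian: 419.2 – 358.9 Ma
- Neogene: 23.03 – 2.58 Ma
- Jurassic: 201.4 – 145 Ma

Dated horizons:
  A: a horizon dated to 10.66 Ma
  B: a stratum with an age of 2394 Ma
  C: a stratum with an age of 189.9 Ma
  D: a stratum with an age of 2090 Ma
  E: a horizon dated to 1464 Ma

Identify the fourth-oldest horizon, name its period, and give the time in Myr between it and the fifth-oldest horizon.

C, in the Jurassic; 179.24 million years to A

Sorted oldest-first by Ma: B (2394), D (2090), E (1464), C (189.9), A (10.66).
The fourth oldest is C at 189.9 Ma, which lies in 201.4–145 Ma: the Jurassic.
The fifth oldest is A at 10.66 Ma; separation = |189.9 − 10.66| = 179.24 Myr.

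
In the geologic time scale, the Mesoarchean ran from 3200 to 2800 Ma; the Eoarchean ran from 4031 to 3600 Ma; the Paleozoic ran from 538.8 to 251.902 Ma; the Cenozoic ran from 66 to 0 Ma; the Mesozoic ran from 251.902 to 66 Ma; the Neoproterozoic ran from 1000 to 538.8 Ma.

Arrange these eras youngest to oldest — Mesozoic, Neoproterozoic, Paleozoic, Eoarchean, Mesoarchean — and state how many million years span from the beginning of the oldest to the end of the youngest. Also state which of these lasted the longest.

Mesozoic → Paleozoic → Neoproterozoic → Mesoarchean → Eoarchean; total span 3965 Myr; longest is Neoproterozoic

Start ages (Ma): Eoarchean 4031, Mesoarchean 3200, Neoproterozoic 1000, Paleozoic 538.8, Mesozoic 251.902.
Ordered youngest to oldest: Mesozoic, Paleozoic, Neoproterozoic, Mesoarchean, Eoarchean.
Span = 4031 − 66 = 3965 Myr.
Durations: Eoarchean 431, Neoproterozoic 461.2, Paleozoic 286.898, Mesoarchean 400, Mesozoic 185.902 → longest is Neoproterozoic (461.2 Myr).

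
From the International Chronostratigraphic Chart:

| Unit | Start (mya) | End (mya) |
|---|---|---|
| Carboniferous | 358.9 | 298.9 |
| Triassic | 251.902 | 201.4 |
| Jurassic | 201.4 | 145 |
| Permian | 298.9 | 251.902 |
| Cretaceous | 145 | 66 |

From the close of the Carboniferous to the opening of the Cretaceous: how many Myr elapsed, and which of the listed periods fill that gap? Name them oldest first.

153.9 million years; Permian, Triassic, Jurassic

The Carboniferous closes at 298.9 Ma and the Cretaceous opens at 145 Ma, so the interval is 298.9 − 145 = 153.9 Myr.
A period fits inside if it starts at or after 298.9 Ma and ends at or before 145 Ma; oldest first that gives Permian, Triassic, Jurassic.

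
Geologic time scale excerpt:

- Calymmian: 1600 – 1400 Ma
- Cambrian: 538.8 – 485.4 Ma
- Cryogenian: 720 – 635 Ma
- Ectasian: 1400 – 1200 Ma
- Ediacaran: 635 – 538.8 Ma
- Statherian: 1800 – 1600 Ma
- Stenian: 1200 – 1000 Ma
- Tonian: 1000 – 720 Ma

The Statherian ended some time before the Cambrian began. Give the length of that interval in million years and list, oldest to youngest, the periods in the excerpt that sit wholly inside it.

The Statherian closes at 1600 Ma and the Cambrian opens at 538.8 Ma, so the interval is 1600 − 538.8 = 1061.2 Myr.
A period fits inside if it starts at or after 1600 Ma and ends at or before 538.8 Ma; oldest first that gives Calymmian, Ectasian, Stenian, Tonian, Cryogenian, Ediacaran.

1061.2 million years; Calymmian, Ectasian, Stenian, Tonian, Cryogenian, Ediacaran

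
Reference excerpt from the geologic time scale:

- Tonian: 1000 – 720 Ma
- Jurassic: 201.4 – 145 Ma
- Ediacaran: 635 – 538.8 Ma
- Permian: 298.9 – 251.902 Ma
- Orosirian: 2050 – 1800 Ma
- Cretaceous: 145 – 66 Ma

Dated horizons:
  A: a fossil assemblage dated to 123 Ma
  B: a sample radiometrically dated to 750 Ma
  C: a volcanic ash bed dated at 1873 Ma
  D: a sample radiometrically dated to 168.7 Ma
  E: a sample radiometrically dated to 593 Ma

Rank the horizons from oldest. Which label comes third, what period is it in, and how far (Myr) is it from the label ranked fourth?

Larger Ma means older, so oldest first: C 1873 > B 750 > E 593 > D 168.7 > A 123.
Counting 3 along gives E (593 Ma); the excerpt puts that inside the Ediacaran, 635–538.8 Ma.
Next in line is D (168.7 Ma), and 593 − 168.7 = 424.3 Myr.

E, in the Ediacaran; 424.3 million years to D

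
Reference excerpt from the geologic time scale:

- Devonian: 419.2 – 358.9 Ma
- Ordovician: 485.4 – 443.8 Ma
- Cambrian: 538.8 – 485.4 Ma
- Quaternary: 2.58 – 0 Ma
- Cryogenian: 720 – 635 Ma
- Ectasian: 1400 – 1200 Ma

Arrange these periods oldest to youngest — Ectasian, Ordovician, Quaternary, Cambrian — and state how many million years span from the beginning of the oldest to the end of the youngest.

Ectasian → Cambrian → Ordovician → Quaternary; total span 1400 Myr

Start ages (Ma): Ectasian 1400, Cambrian 538.8, Ordovician 485.4, Quaternary 2.58.
Ordered oldest to youngest: Ectasian, Cambrian, Ordovician, Quaternary.
Span = 1400 − 0 = 1400 Myr.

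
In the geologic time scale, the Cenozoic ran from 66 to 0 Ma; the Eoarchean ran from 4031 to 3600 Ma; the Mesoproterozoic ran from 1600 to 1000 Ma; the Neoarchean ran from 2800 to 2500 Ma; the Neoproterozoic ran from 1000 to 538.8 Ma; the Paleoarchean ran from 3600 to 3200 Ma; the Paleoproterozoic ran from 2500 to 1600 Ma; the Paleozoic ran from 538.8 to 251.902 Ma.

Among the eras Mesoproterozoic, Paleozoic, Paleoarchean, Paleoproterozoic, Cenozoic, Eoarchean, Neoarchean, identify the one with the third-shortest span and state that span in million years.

Neoarchean, 300 million years

Start − end for each: Mesoproterozoic 1600 − 1000 = 600; Paleozoic 538.8 − 251.902 = 286.898; Paleoarchean 3600 − 3200 = 400; Paleoproterozoic 2500 − 1600 = 900; Cenozoic 66 − 0 = 66; Eoarchean 4031 − 3600 = 431; Neoarchean 2800 − 2500 = 300.
Ranking these from shortest: Cenozoic < Paleozoic < Neoarchean < Paleoarchean < Eoarchean < Mesoproterozoic < Paleoproterozoic.
Position 3 in that ranking is Neoarchean, which lasted 300 Myr.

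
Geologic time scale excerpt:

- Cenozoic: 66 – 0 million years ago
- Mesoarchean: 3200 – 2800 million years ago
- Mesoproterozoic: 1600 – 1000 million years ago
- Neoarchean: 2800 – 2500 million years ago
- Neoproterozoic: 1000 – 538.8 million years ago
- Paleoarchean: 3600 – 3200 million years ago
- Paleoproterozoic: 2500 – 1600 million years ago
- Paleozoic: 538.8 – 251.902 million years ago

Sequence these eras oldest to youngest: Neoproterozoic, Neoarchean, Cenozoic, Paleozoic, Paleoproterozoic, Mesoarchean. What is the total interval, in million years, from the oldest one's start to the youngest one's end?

Mesoarchean → Neoarchean → Paleoproterozoic → Neoproterozoic → Paleozoic → Cenozoic; total span 3200 Myr

From the excerpt: Neoproterozoic 1000–538.8; Neoarchean 2800–2500; Cenozoic 66–0; Paleozoic 538.8–251.902; Paleoproterozoic 2500–1600; Mesoarchean 3200–2800 (Ma).
Larger Ma is earlier, so the oldest is Mesoarchean and the youngest is Cenozoic; oldest to youngest: Mesoarchean, Neoarchean, Paleoproterozoic, Neoproterozoic, Paleozoic, Cenozoic.
Oldest start 3200 minus youngest end 0 gives 3200 Myr overall.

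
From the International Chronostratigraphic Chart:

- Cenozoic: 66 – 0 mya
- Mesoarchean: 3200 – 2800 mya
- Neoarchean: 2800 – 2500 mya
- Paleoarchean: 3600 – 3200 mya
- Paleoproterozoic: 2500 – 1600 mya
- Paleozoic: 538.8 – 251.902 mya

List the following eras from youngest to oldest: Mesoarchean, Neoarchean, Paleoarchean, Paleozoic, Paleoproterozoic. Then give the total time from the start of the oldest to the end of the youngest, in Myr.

Paleozoic, Paleoproterozoic, Neoarchean, Mesoarchean, Paleoarchean; total span 3348.098 Myr

From the excerpt: Mesoarchean 3200–2800; Neoarchean 2800–2500; Paleoarchean 3600–3200; Paleozoic 538.8–251.902; Paleoproterozoic 2500–1600 (Ma).
Larger Ma is earlier, so the oldest is Paleoarchean and the youngest is Paleozoic; youngest to oldest: Paleozoic, Paleoproterozoic, Neoarchean, Mesoarchean, Paleoarchean.
Oldest start 3600 minus youngest end 251.902 gives 3348.098 Myr overall.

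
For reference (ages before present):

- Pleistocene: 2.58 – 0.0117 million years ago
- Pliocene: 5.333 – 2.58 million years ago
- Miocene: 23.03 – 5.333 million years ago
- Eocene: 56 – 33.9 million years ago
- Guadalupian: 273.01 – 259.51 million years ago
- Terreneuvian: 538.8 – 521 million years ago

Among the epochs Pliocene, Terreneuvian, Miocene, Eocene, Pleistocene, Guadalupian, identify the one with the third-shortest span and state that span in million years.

Guadalupian, 13.5 million years

Durations: Pliocene 2.753; Terreneuvian 17.8; Miocene 17.697; Eocene 22.1; Pleistocene 2.5683; Guadalupian 13.5 Myr.
Sorted shortest-first: Pleistocene (2.5683), Pliocene (2.753), Guadalupian (13.5), Miocene (17.697), Terreneuvian (17.8), Eocene (22.1).
The third shortest is Guadalupian at 13.5 Myr.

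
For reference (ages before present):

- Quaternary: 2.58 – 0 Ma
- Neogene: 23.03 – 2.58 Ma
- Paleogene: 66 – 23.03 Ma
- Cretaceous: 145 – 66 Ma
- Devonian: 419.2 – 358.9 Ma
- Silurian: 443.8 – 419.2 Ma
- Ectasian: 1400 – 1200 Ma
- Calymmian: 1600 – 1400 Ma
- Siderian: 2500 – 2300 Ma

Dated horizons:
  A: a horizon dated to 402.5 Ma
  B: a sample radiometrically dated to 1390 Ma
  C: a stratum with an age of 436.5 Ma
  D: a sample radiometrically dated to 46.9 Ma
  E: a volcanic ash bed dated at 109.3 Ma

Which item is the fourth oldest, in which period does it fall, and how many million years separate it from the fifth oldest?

Larger Ma means older, so oldest first: B 1390 > C 436.5 > A 402.5 > E 109.3 > D 46.9.
Counting 4 along gives E (109.3 Ma); the excerpt puts that inside the Cretaceous, 145–66 Ma.
Next in line is D (46.9 Ma), and 109.3 − 46.9 = 62.4 Myr.

E, in the Cretaceous; 62.4 million years to D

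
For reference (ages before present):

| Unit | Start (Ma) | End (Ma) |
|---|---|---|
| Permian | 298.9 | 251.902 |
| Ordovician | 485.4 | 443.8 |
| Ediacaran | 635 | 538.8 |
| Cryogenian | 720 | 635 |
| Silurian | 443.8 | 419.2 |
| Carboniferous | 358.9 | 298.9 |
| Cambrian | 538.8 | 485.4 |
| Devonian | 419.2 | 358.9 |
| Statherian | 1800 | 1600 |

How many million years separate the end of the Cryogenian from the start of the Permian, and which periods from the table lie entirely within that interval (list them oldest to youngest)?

336.1 million years; Ediacaran, Cambrian, Ordovician, Silurian, Devonian, Carboniferous

The Cryogenian closes at 635 Ma and the Permian opens at 298.9 Ma, so the interval is 635 − 298.9 = 336.1 Myr.
A period fits inside if it starts at or after 635 Ma and ends at or before 298.9 Ma; oldest first that gives Ediacaran, Cambrian, Ordovician, Silurian, Devonian, Carboniferous.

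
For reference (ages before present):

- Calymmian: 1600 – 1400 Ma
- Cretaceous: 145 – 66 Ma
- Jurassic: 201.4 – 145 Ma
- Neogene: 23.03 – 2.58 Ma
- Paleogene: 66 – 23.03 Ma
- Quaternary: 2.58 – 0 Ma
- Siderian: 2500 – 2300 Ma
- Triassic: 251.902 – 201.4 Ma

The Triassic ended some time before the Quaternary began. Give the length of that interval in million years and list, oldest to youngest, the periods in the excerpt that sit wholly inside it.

198.82 million years; Jurassic, Cretaceous, Paleogene, Neogene

The Triassic closes at 201.4 Ma and the Quaternary opens at 2.58 Ma, so the interval is 201.4 − 2.58 = 198.82 Myr.
A period fits inside if it starts at or after 201.4 Ma and ends at or before 2.58 Ma; oldest first that gives Jurassic, Cretaceous, Paleogene, Neogene.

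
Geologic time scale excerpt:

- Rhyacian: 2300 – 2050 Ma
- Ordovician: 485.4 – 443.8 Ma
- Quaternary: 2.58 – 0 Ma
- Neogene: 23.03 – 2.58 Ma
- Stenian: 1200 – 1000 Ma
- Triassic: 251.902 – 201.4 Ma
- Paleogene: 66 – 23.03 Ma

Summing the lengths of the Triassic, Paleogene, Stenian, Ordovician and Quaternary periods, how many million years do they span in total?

337.652 million years

Duration is start − end for each: (251.902 − 201.4) + (66 − 23.03) + (1200 − 1000) + (485.4 − 443.8) + (2.58 − 0).
That is 50.502 + 42.97 + 200 + 41.6 + 2.58, which totals 337.652 million years.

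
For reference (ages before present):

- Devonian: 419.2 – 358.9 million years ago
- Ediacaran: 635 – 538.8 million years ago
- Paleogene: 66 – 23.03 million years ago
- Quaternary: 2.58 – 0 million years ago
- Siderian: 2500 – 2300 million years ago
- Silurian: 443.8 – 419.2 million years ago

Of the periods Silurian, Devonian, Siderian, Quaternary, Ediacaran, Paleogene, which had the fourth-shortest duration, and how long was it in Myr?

Devonian, 60.3 million years

Durations: Silurian 24.6; Devonian 60.3; Siderian 200; Quaternary 2.58; Ediacaran 96.2; Paleogene 42.97 Myr.
Sorted shortest-first: Quaternary (2.58), Silurian (24.6), Paleogene (42.97), Devonian (60.3), Ediacaran (96.2), Siderian (200).
The fourth shortest is Devonian at 60.3 Myr.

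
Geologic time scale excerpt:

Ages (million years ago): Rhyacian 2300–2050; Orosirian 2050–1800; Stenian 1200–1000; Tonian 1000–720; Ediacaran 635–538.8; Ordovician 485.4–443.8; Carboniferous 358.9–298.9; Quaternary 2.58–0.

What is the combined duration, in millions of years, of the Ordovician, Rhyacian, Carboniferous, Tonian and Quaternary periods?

634.18 million years

Duration is start − end for each: (485.4 − 443.8) + (2300 − 2050) + (358.9 − 298.9) + (1000 − 720) + (2.58 − 0).
That is 41.6 + 250 + 60 + 280 + 2.58, which totals 634.18 million years.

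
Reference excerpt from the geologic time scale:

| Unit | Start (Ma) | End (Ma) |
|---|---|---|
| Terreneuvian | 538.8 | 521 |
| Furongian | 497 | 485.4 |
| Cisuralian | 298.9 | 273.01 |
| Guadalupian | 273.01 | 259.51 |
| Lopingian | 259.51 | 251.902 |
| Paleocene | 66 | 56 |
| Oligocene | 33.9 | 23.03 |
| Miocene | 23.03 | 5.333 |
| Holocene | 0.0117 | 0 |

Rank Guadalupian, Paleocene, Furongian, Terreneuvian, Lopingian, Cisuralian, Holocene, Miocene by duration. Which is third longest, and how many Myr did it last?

Miocene, 17.697 million years

Start − end for each: Guadalupian 273.01 − 259.51 = 13.5; Paleocene 66 − 56 = 10; Furongian 497 − 485.4 = 11.6; Terreneuvian 538.8 − 521 = 17.8; Lopingian 259.51 − 251.902 = 7.608; Cisuralian 298.9 − 273.01 = 25.89; Holocene 0.0117 − 0 = 0.0117; Miocene 23.03 − 5.333 = 17.697.
Ranking these from longest: Cisuralian > Terreneuvian > Miocene > Guadalupian > Furongian > Paleocene > Lopingian > Holocene.
Position 3 in that ranking is Miocene, which lasted 17.697 Myr.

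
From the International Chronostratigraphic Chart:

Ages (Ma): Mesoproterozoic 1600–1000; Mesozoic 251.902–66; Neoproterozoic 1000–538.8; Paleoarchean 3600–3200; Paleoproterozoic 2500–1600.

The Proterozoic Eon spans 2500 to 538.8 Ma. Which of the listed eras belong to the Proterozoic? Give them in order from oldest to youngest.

Paleoproterozoic, Mesoproterozoic, Neoproterozoic

Eras with both bounds inside 2500–538.8 Ma: Paleoproterozoic (2500–1600), Mesoproterozoic (1600–1000), Neoproterozoic (1000–538.8).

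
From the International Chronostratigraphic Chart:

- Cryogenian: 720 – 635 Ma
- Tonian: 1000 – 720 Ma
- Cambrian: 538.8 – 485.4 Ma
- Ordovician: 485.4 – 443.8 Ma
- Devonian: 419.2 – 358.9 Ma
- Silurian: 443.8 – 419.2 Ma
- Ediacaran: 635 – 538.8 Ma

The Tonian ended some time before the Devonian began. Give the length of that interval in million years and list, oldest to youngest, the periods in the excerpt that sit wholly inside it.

300.8 million years; Cryogenian, Ediacaran, Cambrian, Ordovician, Silurian

The Tonian closes at 720 Ma and the Devonian opens at 419.2 Ma, so the interval is 720 − 419.2 = 300.8 Myr.
A period fits inside if it starts at or after 720 Ma and ends at or before 419.2 Ma; oldest first that gives Cryogenian, Ediacaran, Cambrian, Ordovician, Silurian.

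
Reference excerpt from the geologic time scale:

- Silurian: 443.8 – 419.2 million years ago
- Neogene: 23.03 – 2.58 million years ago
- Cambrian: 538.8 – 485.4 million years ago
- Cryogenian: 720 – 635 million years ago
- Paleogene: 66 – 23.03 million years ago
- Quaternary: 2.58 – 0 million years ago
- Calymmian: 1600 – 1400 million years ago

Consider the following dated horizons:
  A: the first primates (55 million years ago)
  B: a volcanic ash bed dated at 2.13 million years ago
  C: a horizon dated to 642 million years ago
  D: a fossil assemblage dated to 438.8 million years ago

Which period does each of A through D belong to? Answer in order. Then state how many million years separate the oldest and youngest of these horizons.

A — Paleogene; B — Quaternary; C — Cryogenian; D — Silurian; span 639.87 million years

Match each age against the start–end ranges in the excerpt: A = 55 Ma → Paleogene (66–23.03); B = 2.13 Ma → Quaternary (2.58–0); C = 642 Ma → Cryogenian (720–635); D = 438.8 Ma → Silurian (443.8–419.2).
The largest age is 642 Ma and the smallest is 2.13 Ma; their difference is 639.87 Myr.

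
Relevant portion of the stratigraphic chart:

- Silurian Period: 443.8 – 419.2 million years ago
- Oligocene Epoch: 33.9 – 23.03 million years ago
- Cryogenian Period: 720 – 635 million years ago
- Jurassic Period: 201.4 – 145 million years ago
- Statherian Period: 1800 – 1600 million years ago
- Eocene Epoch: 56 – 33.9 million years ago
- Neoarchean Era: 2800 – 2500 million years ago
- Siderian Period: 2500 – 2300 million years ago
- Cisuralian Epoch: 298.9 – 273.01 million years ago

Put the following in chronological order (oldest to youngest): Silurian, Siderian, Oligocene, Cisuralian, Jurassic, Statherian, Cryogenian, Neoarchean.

Read off each span (Ma): Silurian 443.8–419.2; Siderian 2500–2300; Oligocene 33.9–23.03; Cisuralian 298.9–273.01; Jurassic 201.4–145; Statherian 1800–1600; Cryogenian 720–635; Neoarchean 2800–2500.
Larger Ma is older, so oldest→youngest is Neoarchean, Siderian, Statherian, Cryogenian, Silurian, Cisuralian, Jurassic, Oligocene.

Neoarchean, Siderian, Statherian, Cryogenian, Silurian, Cisuralian, Jurassic, Oligocene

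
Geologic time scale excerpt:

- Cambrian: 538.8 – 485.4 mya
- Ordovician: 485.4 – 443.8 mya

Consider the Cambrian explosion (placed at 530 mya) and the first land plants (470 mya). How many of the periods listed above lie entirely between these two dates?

Checking each listed span, none has both start < 530 Ma and end > 470 Ma — every period straddles one of the two dates or lies outside them — so the count is 0.

0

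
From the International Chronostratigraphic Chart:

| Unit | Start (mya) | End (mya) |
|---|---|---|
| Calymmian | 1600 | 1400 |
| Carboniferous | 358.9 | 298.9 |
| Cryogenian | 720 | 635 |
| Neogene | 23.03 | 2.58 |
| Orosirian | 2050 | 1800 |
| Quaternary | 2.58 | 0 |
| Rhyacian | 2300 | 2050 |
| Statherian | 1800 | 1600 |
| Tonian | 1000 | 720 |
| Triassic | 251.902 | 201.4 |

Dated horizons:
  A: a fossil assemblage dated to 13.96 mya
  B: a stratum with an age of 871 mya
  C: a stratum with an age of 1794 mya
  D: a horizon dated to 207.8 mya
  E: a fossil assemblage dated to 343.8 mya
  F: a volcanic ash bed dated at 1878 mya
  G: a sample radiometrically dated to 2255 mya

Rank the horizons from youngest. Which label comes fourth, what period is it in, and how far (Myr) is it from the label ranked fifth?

Sorted youngest-first by Ma: A (13.96), D (207.8), E (343.8), B (871), C (1794), F (1878), G (2255).
The fourth youngest is B at 871 Ma, which lies in 1000–720 Ma: the Tonian.
The fifth youngest is C at 1794 Ma; separation = |871 − 1794| = 923 Myr.

B, in the Tonian; 923 million years to C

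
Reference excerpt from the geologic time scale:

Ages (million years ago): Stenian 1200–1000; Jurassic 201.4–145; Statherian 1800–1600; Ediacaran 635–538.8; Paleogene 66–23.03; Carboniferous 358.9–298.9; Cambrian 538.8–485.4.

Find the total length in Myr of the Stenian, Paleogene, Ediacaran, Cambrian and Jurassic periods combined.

448.97 million years

Duration is start − end for each: (1200 − 1000) + (66 − 23.03) + (635 − 538.8) + (538.8 − 485.4) + (201.4 − 145).
That is 200 + 42.97 + 96.2 + 53.4 + 56.4, which totals 448.97 million years.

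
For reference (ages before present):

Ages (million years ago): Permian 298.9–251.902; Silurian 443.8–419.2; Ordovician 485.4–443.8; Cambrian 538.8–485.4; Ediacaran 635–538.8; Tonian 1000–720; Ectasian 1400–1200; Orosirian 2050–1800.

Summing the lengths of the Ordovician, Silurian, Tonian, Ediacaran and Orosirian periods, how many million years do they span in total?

Duration is start − end for each: (485.4 − 443.8) + (443.8 − 419.2) + (1000 − 720) + (635 − 538.8) + (2050 − 1800).
That is 41.6 + 24.6 + 280 + 96.2 + 250, which totals 692.4 million years.

692.4 million years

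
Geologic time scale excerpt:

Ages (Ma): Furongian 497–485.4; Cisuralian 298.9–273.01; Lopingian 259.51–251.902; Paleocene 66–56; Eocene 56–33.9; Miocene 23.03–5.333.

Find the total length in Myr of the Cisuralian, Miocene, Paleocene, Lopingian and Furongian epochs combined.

Each duration: Cisuralian = 25.89; Miocene = 17.697; Paleocene = 10; Lopingian = 7.608; Furongian = 11.6.
Sum: 25.89 + 17.697 + 10 + 7.608 + 11.6 = 72.795 Myr.

72.795 million years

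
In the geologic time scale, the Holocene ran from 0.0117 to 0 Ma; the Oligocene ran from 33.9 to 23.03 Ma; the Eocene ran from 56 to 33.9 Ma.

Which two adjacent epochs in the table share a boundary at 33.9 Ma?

Eocene and Oligocene

The Eocene ends at 33.9 Ma and the Oligocene begins at 33.9 Ma, so they share that boundary.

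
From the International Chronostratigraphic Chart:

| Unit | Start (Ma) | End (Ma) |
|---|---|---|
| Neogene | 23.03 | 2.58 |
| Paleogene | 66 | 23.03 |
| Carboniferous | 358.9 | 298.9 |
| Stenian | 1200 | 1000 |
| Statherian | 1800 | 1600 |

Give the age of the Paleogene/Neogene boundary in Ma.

23.03 Ma

The Paleogene ends and the Neogene begins at 23.03 Ma.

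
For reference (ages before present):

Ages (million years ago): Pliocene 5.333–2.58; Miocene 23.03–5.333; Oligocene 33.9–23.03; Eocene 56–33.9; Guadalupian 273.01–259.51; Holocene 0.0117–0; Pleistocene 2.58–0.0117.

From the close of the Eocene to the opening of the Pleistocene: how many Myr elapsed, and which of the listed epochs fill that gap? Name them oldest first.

31.32 million years; Oligocene, Miocene, Pliocene

The Eocene closes at 33.9 Ma and the Pleistocene opens at 2.58 Ma, so the interval is 33.9 − 2.58 = 31.32 Myr.
An epoch fits inside if it starts at or after 33.9 Ma and ends at or before 2.58 Ma; oldest first that gives Oligocene, Miocene, Pliocene.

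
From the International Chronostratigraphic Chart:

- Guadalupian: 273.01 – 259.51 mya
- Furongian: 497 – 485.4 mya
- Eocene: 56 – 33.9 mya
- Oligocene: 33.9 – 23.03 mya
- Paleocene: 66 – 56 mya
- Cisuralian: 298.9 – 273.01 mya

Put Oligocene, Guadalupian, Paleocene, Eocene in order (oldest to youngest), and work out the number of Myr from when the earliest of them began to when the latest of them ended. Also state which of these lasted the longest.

From the excerpt: Oligocene 33.9–23.03; Guadalupian 273.01–259.51; Paleocene 66–56; Eocene 56–33.9 (Ma).
Larger Ma is earlier, so the oldest is Guadalupian and the youngest is Oligocene; oldest to youngest: Guadalupian, Paleocene, Eocene, Oligocene.
Oldest start 273.01 minus youngest end 23.03 gives 249.98 Myr overall.
Individual lengths (start − end): Oligocene 10.87; Paleocene 10; Guadalupian 13.5; Eocene 22.1. The largest is Eocene at 22.1 Myr.

Guadalupian → Paleocene → Eocene → Oligocene; total span 249.98 Myr; longest is Eocene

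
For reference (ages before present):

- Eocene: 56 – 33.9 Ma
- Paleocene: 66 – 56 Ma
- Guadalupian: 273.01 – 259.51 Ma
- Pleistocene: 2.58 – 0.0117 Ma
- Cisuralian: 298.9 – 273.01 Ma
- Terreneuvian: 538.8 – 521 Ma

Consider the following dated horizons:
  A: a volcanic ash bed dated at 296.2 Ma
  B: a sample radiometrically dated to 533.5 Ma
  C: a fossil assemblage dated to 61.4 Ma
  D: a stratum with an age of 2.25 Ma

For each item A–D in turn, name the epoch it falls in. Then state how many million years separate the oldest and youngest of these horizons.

Match each age against the start–end ranges in the excerpt: A = 296.2 Ma → Cisuralian (298.9–273.01); B = 533.5 Ma → Terreneuvian (538.8–521); C = 61.4 Ma → Paleocene (66–56); D = 2.25 Ma → Pleistocene (2.58–0.0117).
The largest age is 533.5 Ma and the smallest is 2.25 Ma; their difference is 531.25 Myr.

A — Cisuralian; B — Terreneuvian; C — Paleocene; D — Pleistocene; span 531.25 million years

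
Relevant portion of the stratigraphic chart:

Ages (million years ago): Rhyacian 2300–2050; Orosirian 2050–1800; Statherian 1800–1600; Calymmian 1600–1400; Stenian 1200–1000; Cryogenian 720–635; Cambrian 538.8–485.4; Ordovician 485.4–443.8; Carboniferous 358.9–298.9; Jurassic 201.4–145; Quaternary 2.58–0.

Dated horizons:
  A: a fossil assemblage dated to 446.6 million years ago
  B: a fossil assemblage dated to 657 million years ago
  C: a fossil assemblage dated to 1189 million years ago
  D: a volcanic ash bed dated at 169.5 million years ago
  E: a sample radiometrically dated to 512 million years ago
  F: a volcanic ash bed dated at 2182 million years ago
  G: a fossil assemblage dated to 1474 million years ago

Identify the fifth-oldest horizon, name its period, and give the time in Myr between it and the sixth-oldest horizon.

E, in the Cambrian; 65.4 million years to A

Larger Ma means older, so oldest first: F 2182 > G 1474 > C 1189 > B 657 > E 512 > A 446.6 > D 169.5.
Counting 5 along gives E (512 Ma); the excerpt puts that inside the Cambrian, 538.8–485.4 Ma.
Next in line is A (446.6 Ma), and 512 − 446.6 = 65.4 Myr.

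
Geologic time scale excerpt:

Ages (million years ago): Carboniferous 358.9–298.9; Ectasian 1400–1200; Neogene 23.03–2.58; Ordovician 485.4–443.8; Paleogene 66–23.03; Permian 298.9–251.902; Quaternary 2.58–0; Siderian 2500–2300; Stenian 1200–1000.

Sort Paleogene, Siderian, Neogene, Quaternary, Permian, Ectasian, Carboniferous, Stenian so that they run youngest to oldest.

Sorting by start age (ascending Ma, since larger Ma = older): Quaternary start 2.58, Neogene start 23.03, Paleogene start 66, Permian start 298.9, Carboniferous start 358.9, Stenian start 1200, Ectasian start 1400, Siderian start 2500.

Quaternary, Neogene, Paleogene, Permian, Carboniferous, Stenian, Ectasian, Siderian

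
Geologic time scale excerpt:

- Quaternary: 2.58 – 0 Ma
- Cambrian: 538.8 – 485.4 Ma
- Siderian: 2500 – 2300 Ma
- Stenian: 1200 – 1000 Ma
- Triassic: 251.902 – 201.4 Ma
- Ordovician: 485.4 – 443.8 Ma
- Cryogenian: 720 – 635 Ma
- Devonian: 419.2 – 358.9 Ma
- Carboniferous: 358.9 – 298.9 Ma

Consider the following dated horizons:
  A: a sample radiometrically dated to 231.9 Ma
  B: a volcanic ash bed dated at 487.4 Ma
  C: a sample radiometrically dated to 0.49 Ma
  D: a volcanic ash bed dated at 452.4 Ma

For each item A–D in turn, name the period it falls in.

A: 231.9 Ma lies in 251.902–201.4 Ma, so Triassic.
B: 487.4 Ma lies in 538.8–485.4 Ma, so Cambrian.
C: 0.49 Ma lies in 2.58–0 Ma, so Quaternary.
D: 452.4 Ma lies in 485.4–443.8 Ma, so Ordovician.

A — Triassic; B — Cambrian; C — Quaternary; D — Ordovician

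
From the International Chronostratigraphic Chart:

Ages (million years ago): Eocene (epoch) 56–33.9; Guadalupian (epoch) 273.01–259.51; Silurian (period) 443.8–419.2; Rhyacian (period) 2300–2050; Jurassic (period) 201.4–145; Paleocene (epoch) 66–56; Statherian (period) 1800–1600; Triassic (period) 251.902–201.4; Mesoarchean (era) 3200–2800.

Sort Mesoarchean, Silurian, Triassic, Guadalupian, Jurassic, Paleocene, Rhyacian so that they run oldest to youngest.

Mesoarchean, Rhyacian, Silurian, Guadalupian, Triassic, Jurassic, Paleocene

Read off each span (Ma): Mesoarchean 3200–2800; Silurian 443.8–419.2; Triassic 251.902–201.4; Guadalupian 273.01–259.51; Jurassic 201.4–145; Paleocene 66–56; Rhyacian 2300–2050.
Larger Ma is older, so oldest→youngest is Mesoarchean, Rhyacian, Silurian, Guadalupian, Triassic, Jurassic, Paleocene.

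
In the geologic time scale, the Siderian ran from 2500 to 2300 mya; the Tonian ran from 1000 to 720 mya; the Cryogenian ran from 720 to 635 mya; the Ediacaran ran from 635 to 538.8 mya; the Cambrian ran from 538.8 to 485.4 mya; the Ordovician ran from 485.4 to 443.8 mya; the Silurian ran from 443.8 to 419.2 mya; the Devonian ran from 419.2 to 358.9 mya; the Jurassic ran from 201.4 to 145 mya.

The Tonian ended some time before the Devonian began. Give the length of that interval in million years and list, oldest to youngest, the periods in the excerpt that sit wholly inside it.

The Tonian closes at 720 Ma and the Devonian opens at 419.2 Ma, so the interval is 720 − 419.2 = 300.8 Myr.
A period fits inside if it starts at or after 720 Ma and ends at or before 419.2 Ma; oldest first that gives Cryogenian, Ediacaran, Cambrian, Ordovician, Silurian.

300.8 million years; Cryogenian, Ediacaran, Cambrian, Ordovician, Silurian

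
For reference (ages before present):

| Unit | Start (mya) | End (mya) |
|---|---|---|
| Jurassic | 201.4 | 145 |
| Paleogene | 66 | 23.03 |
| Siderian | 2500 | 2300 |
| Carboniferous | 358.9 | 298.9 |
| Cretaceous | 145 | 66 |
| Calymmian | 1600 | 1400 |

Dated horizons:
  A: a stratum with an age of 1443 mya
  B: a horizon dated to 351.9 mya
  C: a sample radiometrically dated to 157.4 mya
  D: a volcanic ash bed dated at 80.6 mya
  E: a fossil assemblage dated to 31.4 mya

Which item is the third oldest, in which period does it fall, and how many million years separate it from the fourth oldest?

C, in the Jurassic; 76.8 million years to D

Sorted oldest-first by Ma: A (1443), B (351.9), C (157.4), D (80.6), E (31.4).
The third oldest is C at 157.4 Ma, which lies in 201.4–145 Ma: the Jurassic.
The fourth oldest is D at 80.6 Ma; separation = |157.4 − 80.6| = 76.8 Myr.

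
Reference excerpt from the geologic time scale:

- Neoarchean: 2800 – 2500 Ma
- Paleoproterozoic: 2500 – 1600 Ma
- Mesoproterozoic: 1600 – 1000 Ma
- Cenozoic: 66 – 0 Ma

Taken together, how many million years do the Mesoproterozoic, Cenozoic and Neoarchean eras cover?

966 million years

Each duration: Mesoproterozoic = 600; Cenozoic = 66; Neoarchean = 300.
Sum: 600 + 66 + 300 = 966 Myr.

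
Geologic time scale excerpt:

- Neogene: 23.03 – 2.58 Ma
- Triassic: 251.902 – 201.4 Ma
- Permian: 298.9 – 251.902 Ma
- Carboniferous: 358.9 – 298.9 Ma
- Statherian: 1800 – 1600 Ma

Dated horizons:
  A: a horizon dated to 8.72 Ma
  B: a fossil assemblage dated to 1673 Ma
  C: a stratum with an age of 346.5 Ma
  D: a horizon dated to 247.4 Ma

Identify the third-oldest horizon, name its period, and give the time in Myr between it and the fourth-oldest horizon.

D, in the Triassic; 238.68 million years to A

Larger Ma means older, so oldest first: B 1673 > C 346.5 > D 247.4 > A 8.72.
Counting 3 along gives D (247.4 Ma); the excerpt puts that inside the Triassic, 251.902–201.4 Ma.
Next in line is A (8.72 Ma), and 247.4 − 8.72 = 238.68 Myr.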